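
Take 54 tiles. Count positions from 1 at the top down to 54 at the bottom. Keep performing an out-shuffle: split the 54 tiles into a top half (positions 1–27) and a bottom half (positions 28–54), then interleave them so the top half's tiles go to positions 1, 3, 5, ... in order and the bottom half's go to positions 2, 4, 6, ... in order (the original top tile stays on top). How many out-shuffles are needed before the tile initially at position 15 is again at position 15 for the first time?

Follow position 15 under repeated out-shuffles:
15 → 29 → 4 → 7 → 13 → 25 → 49 → 44 → ... → 15 (length 52)
It first returns after 52 out-shuffles.

52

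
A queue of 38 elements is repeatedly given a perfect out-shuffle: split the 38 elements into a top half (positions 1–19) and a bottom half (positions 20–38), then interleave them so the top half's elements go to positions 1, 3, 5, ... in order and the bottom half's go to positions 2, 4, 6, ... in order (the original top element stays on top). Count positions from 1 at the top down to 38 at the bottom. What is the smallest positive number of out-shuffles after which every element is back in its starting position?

The out-shuffle permutes the 38 positions with cycle lengths [1, 1, 36].
Every element is home exactly when every cycle has completed a whole number of laps, i.e. after lcm(1, 36) = 36 out-shuffles.

36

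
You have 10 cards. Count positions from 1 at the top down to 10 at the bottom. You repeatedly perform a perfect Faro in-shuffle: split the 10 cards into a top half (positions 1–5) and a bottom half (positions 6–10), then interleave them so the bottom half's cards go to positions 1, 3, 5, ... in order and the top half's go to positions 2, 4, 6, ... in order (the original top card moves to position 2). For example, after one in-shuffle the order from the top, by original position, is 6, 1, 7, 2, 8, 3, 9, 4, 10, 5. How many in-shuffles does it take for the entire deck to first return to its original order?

10

The in-shuffle permutes the 10 positions with cycle lengths [10].
Every card is home exactly when every cycle has completed a whole number of laps, i.e. after lcm(10) = 10 in-shuffles.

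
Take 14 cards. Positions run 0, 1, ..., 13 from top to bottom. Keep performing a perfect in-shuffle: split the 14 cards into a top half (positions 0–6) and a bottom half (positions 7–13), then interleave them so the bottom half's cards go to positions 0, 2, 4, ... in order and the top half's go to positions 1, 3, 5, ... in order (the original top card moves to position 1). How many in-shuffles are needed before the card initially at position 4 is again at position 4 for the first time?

2

Follow position 4 under repeated in-shuffles:
4 → 9 → 4
It first returns after 2 in-shuffles.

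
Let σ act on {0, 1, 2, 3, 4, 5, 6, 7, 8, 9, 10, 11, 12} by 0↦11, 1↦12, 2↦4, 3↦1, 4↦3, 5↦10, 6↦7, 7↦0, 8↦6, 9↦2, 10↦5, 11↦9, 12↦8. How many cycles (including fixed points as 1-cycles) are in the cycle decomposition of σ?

2

Cycle decomposition: (0 11 9 2 4 3 1 12 8 6 7) (5 10).
2 cycles.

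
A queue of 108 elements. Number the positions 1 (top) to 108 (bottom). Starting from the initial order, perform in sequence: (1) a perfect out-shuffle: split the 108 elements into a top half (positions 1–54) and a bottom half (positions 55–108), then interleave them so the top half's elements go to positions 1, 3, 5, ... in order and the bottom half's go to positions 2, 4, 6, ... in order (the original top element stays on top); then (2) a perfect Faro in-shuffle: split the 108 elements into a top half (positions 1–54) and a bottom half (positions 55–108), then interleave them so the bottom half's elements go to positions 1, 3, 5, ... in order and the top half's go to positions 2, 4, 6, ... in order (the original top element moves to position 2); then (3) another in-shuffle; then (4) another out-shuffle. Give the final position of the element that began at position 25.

66

Track the element from position 25 forward through each operation:
  after op 1 (out-shuffle): 25 → 49
  after op 2 (in-shuffle): 49 → 98
  after op 3 (in-shuffle): 98 → 87
  after op 4 (out-shuffle): 87 → 66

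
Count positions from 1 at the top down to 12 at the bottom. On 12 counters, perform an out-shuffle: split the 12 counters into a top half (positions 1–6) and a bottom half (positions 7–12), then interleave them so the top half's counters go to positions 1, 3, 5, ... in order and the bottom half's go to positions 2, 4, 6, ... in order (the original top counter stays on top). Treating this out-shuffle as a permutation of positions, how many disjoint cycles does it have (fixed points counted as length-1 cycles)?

Trace each unvisited position around until it returns:
(1) (2 3 5 9 6 11 10 8 4 7) (12)
3 cycles in total.

3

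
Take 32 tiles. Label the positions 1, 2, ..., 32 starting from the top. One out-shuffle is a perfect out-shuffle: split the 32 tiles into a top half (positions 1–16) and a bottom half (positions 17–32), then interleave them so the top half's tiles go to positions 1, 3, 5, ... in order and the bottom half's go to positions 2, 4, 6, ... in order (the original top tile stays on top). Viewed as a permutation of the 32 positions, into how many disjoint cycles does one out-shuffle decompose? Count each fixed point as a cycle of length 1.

8

Trace each unvisited position around until it returns:
(1) (2 3 5 9 17) (4 7 13 25 18) (6 11 21 10 19) (8 15 29 26 20) (12 23 14 27 22) (16 31 30 28 24) (32)
8 cycles in total.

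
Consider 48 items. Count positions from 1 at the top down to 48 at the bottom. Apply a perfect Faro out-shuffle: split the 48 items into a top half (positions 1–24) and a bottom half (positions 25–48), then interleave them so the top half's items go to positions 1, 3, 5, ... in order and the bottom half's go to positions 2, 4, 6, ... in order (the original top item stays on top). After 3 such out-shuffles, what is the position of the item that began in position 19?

Track the item's position through each out-shuffle:
19 → 37 → 26 → 4

4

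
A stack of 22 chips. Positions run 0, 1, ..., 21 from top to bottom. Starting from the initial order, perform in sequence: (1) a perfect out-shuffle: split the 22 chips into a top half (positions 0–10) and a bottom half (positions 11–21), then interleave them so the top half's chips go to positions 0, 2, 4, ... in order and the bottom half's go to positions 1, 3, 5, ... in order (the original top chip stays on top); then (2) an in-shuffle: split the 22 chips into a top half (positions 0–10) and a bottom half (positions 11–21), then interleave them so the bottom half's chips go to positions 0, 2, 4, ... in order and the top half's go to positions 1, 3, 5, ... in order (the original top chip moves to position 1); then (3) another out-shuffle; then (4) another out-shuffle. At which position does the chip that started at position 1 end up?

Track the chip from position 1 forward through each operation:
  after op 1 (out-shuffle): 1 → 2
  after op 2 (in-shuffle): 2 → 5
  after op 3 (out-shuffle): 5 → 10
  after op 4 (out-shuffle): 10 → 20

20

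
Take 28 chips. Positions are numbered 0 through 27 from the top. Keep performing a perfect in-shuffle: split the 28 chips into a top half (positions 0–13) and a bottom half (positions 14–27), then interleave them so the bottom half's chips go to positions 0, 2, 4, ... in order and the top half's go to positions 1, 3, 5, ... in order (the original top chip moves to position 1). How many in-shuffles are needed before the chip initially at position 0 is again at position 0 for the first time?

28

Follow position 0 under repeated in-shuffles:
0 → 1 → 3 → 7 → 15 → 2 → 5 → 11 → ... → 0 (length 28)
It first returns after 28 in-shuffles.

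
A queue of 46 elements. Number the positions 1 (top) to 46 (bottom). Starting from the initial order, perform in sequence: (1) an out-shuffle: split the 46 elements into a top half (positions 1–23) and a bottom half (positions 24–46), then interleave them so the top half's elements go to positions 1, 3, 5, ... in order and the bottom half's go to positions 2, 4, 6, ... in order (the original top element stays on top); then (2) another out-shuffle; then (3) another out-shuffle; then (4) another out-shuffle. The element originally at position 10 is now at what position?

Track the element from position 10 forward through each operation:
  after op 1 (out-shuffle): 10 → 19
  after op 2 (out-shuffle): 19 → 37
  after op 3 (out-shuffle): 37 → 28
  after op 4 (out-shuffle): 28 → 10

10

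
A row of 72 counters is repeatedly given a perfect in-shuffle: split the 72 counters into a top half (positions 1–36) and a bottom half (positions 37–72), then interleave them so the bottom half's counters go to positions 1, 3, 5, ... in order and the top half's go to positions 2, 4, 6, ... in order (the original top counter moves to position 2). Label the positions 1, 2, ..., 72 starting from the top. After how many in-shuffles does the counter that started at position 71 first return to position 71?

Follow position 71 under repeated in-shuffles:
71 → 69 → 65 → 57 → 41 → 9 → 18 → 36 → 72 → 71
It first returns after 9 in-shuffles.

9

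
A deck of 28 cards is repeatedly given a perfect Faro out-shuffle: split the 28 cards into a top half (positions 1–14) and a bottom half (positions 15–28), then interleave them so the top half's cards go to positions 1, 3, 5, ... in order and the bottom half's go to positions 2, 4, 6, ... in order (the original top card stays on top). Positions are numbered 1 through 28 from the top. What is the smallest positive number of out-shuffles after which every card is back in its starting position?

18

The out-shuffle permutes the 28 positions with cycle lengths [1, 1, 2, 6, 18].
Every card is home exactly when every cycle has completed a whole number of laps, i.e. after lcm(1, 2, 6, 18) = 18 out-shuffles.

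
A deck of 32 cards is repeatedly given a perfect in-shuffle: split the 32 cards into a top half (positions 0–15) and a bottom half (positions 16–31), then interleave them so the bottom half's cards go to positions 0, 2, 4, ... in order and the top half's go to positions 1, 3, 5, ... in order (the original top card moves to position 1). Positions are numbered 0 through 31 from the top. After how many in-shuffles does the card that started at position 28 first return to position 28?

Follow position 28 under repeated in-shuffles:
28 → 24 → 16 → 0 → 1 → 3 → 7 → 15 → 31 → 30 → 28
It first returns after 10 in-shuffles.

10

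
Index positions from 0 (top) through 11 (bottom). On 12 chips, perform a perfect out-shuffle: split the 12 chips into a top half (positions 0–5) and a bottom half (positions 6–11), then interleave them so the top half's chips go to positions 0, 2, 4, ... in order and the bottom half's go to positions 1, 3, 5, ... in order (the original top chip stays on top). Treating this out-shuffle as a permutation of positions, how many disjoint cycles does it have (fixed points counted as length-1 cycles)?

Trace each unvisited position around until it returns:
(0) (1 2 4 8 5 10 9 7 3 6) (11)
3 cycles in total.

3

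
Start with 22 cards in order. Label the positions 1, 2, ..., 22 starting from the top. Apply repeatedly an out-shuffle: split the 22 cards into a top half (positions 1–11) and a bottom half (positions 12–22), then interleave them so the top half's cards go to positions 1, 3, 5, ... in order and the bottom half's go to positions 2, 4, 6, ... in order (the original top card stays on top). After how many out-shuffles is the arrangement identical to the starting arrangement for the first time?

6

The out-shuffle permutes the 22 positions with cycle lengths [1, 1, 2, 3, 3, 6, 6].
Every card is home exactly when every cycle has completed a whole number of laps, i.e. after lcm(1, 2, 3, 6) = 6 out-shuffles.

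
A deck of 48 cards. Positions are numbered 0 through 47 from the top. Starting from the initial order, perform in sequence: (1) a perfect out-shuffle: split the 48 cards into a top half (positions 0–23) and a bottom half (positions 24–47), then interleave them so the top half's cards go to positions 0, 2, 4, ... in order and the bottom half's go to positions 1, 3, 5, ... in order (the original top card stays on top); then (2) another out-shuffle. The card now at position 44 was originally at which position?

11

Undo the operations in reverse order, starting from position 44:
  undo op 2 (out-shuffle, from top half): 44 ← 22
  undo op 1 (out-shuffle, from top half): 22 ← 11
So the card at position 44 came from original position 11.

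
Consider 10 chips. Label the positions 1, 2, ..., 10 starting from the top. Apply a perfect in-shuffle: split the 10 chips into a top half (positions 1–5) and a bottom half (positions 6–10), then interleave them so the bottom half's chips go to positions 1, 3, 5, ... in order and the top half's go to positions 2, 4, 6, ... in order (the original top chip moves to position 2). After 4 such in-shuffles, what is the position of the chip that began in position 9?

1

Track the chip's position through each in-shuffle:
9 → 7 → 3 → 6 → 1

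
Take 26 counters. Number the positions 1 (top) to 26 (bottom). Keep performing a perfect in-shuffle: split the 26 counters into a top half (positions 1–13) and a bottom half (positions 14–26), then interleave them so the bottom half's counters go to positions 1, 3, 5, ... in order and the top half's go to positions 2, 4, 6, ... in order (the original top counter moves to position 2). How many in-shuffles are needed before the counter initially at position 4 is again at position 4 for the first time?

Follow position 4 under repeated in-shuffles:
4 → 8 → 16 → 5 → 10 → 20 → 13 → 26 → 25 → 23 → 19 → 11 → 22 → 17 → 7 → 14 → 1 → 2 → 4
It first returns after 18 in-shuffles.

18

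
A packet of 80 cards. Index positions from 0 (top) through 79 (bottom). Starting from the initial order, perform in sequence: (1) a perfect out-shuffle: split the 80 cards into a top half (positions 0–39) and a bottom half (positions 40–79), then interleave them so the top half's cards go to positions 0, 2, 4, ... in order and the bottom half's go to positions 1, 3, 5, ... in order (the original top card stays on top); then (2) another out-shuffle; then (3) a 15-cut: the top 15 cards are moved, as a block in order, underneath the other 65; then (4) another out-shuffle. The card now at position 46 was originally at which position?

Undo the operations in reverse order, starting from position 46:
  undo op 4 (out-shuffle, from top half): 46 ← 23
  undo op 3 (cut 15): 23 ← 38
  undo op 2 (out-shuffle, from top half): 38 ← 19
  undo op 1 (out-shuffle, from bottom half): 19 ← 49
So the card at position 46 came from original position 49.

49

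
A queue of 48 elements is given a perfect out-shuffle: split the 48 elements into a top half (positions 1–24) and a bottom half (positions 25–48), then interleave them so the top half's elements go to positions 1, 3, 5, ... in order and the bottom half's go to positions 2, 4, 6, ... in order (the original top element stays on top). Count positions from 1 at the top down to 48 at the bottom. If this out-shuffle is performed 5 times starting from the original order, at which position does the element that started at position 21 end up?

30

Track the element's position through each out-shuffle:
21 → 41 → 34 → 20 → 39 → 30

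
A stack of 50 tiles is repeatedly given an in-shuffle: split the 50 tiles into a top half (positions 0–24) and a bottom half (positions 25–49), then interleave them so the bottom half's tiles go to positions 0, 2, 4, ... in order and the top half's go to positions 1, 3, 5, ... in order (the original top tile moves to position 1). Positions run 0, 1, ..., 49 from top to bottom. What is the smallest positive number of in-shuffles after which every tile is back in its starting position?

8

The in-shuffle permutes the 50 positions with cycle lengths [2, 8, 8, 8, 8, 8, 8].
Every tile is home exactly when every cycle has completed a whole number of laps, i.e. after lcm(2, 8) = 8 in-shuffles.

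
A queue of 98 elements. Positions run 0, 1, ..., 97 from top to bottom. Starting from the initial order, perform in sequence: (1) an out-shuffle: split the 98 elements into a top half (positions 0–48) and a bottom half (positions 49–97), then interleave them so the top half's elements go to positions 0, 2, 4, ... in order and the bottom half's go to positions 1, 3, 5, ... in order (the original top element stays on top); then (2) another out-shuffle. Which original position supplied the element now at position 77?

Undo the operations in reverse order, starting from position 77:
  undo op 2 (out-shuffle, from bottom half): 77 ← 87
  undo op 1 (out-shuffle, from bottom half): 87 ← 92
So the element at position 77 came from original position 92.

92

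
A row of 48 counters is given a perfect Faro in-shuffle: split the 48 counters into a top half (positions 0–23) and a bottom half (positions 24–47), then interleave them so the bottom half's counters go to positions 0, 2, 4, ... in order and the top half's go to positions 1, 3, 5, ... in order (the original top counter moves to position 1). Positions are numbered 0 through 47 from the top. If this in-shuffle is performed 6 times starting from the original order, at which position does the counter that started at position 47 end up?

Track the counter's position through each in-shuffle:
47 → 46 → 44 → 40 → 32 → 16 → 33

33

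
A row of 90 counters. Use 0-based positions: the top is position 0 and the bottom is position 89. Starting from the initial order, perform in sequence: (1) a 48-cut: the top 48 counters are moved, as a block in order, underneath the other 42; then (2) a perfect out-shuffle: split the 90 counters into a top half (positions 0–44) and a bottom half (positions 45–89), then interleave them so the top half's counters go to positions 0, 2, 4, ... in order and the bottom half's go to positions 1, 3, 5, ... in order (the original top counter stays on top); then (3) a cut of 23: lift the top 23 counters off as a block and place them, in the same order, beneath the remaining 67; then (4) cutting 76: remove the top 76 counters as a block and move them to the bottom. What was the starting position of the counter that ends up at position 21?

Undo the operations in reverse order, starting from position 21:
  undo op 4 (cut 76): 21 ← 7
  undo op 3 (cut 23): 7 ← 30
  undo op 2 (out-shuffle, from top half): 30 ← 15
  undo op 1 (cut 48): 15 ← 63
So the counter at position 21 came from original position 63.

63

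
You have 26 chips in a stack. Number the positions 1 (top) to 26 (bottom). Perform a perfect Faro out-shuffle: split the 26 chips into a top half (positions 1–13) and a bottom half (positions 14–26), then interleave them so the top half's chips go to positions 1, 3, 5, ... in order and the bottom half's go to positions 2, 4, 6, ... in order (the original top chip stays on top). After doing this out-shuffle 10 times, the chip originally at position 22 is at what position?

5

Track the chip's position through each out-shuffle:
22 → 18 → 10 → 19 → 12 → 23 → 20 → 14 → 2 → 3 → 5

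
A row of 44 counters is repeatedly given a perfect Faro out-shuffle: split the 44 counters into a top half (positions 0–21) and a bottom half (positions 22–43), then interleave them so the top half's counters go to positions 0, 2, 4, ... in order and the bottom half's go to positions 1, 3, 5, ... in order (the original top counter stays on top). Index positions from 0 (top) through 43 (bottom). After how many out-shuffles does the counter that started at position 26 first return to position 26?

Follow position 26 under repeated out-shuffles:
26 → 9 → 18 → 36 → 29 → 15 → 30 → 17 → 34 → 25 → 7 → 14 → 28 → 13 → 26
It first returns after 14 out-shuffles.

14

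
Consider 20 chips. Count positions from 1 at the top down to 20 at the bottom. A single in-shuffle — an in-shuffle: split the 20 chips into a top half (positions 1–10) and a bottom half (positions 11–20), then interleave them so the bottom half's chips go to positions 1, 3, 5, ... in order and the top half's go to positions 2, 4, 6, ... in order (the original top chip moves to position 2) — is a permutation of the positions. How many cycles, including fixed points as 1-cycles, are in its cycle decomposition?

5

Trace each unvisited position around until it returns:
(1 2 4 8 16 11) (3 6 12) (5 10 20 19 17 13) (7 14) (9 18 15)
5 cycles in total.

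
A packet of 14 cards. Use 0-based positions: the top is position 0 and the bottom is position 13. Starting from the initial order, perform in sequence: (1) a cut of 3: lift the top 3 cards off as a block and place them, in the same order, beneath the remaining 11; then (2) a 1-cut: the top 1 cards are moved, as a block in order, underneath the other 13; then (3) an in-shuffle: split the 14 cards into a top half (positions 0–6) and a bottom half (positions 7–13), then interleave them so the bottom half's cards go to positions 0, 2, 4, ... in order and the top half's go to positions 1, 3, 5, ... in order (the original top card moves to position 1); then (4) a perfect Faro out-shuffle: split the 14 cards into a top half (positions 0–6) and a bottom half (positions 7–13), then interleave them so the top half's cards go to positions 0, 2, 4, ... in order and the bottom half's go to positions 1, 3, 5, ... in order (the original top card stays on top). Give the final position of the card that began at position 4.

2

Track the card from position 4 forward through each operation:
  after op 1 (cut 3): 4 → 1
  after op 2 (cut 1): 1 → 0
  after op 3 (in-shuffle): 0 → 1
  after op 4 (out-shuffle): 1 → 2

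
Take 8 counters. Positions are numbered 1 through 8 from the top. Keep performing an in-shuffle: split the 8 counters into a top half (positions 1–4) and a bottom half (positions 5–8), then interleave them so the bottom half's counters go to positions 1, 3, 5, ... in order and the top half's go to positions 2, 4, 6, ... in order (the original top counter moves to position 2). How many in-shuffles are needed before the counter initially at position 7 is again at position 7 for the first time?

6

Follow position 7 under repeated in-shuffles:
7 → 5 → 1 → 2 → 4 → 8 → 7
It first returns after 6 in-shuffles.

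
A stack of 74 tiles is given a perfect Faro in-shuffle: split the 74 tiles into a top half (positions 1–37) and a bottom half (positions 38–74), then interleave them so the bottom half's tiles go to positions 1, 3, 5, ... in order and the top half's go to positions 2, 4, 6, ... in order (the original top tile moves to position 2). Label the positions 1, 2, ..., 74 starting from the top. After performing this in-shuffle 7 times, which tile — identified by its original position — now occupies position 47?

Work backwards from position 47, undoing one in-shuffle at a time:
47 ← 61 ← 68 ← 34 ← 17 ← 46 ← 23 ← 49
So the tile now at position 47 started at position 49.

49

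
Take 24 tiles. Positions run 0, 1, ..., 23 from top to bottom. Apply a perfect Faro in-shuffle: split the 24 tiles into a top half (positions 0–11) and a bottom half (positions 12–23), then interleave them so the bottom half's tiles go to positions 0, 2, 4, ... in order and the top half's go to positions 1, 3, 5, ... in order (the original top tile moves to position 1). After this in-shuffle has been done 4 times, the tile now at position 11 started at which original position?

Work backwards from position 11, undoing one in-shuffle at a time:
11 ← 5 ← 2 ← 13 ← 6
So the tile now at position 11 started at position 6.

6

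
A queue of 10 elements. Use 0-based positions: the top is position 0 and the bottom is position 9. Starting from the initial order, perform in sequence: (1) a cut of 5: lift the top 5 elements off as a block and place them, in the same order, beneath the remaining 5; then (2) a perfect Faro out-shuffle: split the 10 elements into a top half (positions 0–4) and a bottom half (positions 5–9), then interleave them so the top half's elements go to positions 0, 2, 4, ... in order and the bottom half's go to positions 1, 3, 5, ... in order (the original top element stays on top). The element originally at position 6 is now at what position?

Track the element from position 6 forward through each operation:
  after op 1 (cut 5): 6 → 1
  after op 2 (out-shuffle): 1 → 2

2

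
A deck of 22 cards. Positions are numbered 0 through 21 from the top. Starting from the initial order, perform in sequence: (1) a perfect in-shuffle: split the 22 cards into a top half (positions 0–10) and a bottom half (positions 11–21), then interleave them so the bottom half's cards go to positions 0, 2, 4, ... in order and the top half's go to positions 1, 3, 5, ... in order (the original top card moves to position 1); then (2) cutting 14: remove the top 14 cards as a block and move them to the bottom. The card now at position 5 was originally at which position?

Undo the operations in reverse order, starting from position 5:
  undo op 2 (cut 14): 5 ← 19
  undo op 1 (in-shuffle, from top half): 19 ← 9
So the card at position 5 came from original position 9.

9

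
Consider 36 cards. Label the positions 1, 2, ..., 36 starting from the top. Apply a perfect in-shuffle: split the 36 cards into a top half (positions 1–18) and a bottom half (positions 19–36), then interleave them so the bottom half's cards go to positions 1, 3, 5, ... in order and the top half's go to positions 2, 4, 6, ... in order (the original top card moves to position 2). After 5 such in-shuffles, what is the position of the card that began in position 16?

Track the card's position through each in-shuffle:
16 → 32 → 27 → 17 → 34 → 31

31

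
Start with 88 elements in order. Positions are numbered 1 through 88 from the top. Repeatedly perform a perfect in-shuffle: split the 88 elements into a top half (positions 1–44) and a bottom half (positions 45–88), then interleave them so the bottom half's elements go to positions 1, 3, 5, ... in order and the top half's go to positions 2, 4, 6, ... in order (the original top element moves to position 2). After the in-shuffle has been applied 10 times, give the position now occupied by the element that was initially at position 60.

Track the element's position through each in-shuffle:
60 → 31 → 62 → 35 → 70 → 51 → 13 → 26 → 52 → 15 → 30

30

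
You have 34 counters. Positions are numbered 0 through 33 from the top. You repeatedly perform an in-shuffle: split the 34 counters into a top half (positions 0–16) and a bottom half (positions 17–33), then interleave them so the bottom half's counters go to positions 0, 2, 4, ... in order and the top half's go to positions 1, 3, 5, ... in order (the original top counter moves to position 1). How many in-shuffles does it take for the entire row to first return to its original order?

12

The in-shuffle permutes the 34 positions with cycle lengths [3, 3, 4, 12, 12].
Every counter is home exactly when every cycle has completed a whole number of laps, i.e. after lcm(3, 4, 12) = 12 in-shuffles.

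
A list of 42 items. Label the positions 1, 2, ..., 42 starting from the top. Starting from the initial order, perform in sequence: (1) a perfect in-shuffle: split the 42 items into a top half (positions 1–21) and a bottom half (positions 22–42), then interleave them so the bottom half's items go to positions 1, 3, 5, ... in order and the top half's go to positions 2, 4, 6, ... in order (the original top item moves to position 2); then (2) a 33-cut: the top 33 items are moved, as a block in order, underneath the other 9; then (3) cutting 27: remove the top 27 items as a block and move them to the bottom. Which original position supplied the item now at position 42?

9

Undo the operations in reverse order, starting from position 42:
  undo op 3 (cut 27): 42 ← 27
  undo op 2 (cut 33): 27 ← 18
  undo op 1 (in-shuffle, from top half): 18 ← 9
So the item at position 42 came from original position 9.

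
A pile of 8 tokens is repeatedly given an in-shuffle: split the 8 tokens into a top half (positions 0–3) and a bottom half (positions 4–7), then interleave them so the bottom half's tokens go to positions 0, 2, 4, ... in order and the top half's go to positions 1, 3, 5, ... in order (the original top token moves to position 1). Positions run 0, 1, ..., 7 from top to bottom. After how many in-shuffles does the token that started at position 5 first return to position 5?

2

Follow position 5 under repeated in-shuffles:
5 → 2 → 5
It first returns after 2 in-shuffles.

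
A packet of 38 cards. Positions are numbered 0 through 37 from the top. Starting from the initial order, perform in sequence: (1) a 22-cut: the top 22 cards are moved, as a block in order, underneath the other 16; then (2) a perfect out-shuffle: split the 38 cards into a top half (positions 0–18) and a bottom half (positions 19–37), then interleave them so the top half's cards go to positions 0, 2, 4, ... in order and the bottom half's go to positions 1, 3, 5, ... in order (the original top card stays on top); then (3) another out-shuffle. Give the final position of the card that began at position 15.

Track the card from position 15 forward through each operation:
  after op 1 (cut 22): 15 → 31
  after op 2 (out-shuffle): 31 → 25
  after op 3 (out-shuffle): 25 → 13

13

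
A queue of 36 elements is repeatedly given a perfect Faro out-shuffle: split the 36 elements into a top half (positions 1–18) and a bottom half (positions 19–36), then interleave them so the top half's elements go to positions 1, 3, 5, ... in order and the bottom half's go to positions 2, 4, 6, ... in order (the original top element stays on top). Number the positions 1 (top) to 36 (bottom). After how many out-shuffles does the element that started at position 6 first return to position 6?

Follow position 6 under repeated out-shuffles:
6 → 11 → 21 → 6
It first returns after 3 out-shuffles.

3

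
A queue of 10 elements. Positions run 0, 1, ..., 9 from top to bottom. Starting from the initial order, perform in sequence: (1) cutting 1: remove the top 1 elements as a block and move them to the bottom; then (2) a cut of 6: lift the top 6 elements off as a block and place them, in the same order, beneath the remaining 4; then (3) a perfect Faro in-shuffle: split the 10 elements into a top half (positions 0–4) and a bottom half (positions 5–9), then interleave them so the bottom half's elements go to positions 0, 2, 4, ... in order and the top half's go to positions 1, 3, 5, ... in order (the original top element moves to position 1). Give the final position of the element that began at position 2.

Track the element from position 2 forward through each operation:
  after op 1 (cut 1): 2 → 1
  after op 2 (cut 6): 1 → 5
  after op 3 (in-shuffle): 5 → 0

0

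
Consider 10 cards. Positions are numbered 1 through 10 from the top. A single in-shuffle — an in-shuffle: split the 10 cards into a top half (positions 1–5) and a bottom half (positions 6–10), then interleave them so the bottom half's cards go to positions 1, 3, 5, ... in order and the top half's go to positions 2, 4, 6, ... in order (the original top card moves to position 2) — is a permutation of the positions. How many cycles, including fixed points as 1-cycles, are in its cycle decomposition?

Trace each unvisited position around until it returns:
(1 2 4 8 5 10 9 7 3 6)
1 cycle in total.

1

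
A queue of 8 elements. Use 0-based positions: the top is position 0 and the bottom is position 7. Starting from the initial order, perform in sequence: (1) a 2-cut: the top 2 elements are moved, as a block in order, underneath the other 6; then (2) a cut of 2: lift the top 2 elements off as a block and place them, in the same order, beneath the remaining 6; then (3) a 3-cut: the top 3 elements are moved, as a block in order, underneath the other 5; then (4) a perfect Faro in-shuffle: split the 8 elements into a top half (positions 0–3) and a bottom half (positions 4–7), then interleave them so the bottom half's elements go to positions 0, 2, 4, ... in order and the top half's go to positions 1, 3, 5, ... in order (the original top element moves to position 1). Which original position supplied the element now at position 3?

Undo the operations in reverse order, starting from position 3:
  undo op 4 (in-shuffle, from top half): 3 ← 1
  undo op 3 (cut 3): 1 ← 4
  undo op 2 (cut 2): 4 ← 6
  undo op 1 (cut 2): 6 ← 0
So the element at position 3 came from original position 0.

0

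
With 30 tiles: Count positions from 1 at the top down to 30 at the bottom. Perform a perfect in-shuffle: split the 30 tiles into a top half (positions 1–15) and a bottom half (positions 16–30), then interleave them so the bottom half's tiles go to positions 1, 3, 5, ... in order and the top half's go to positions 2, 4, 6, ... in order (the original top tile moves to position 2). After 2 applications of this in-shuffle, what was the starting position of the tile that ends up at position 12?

3

Work backwards from position 12, undoing one in-shuffle at a time:
12 ← 6 ← 3
So the tile now at position 12 started at position 3.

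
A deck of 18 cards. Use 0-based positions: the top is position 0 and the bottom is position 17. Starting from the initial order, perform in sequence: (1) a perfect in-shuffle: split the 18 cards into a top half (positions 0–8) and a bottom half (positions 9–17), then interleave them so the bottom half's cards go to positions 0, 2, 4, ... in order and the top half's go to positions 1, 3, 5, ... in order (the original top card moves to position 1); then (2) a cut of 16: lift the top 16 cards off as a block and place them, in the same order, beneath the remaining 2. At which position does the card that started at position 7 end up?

Track the card from position 7 forward through each operation:
  after op 1 (in-shuffle): 7 → 15
  after op 2 (cut 16): 15 → 17

17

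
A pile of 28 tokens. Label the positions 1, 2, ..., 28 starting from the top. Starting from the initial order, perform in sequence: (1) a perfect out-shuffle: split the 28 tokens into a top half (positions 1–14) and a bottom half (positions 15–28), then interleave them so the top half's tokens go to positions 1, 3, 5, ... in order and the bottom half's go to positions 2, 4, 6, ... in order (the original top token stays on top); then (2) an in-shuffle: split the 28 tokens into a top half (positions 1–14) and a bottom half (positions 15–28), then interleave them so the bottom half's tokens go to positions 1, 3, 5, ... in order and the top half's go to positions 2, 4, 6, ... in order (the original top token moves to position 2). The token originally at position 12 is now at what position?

17

Track the token from position 12 forward through each operation:
  after op 1 (out-shuffle): 12 → 23
  after op 2 (in-shuffle): 23 → 17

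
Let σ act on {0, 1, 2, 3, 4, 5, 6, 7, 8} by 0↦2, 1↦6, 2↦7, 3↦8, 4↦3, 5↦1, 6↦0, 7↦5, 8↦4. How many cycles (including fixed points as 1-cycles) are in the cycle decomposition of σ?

Cycle decomposition: (0 2 7 5 1 6) (3 8 4).
2 cycles.

2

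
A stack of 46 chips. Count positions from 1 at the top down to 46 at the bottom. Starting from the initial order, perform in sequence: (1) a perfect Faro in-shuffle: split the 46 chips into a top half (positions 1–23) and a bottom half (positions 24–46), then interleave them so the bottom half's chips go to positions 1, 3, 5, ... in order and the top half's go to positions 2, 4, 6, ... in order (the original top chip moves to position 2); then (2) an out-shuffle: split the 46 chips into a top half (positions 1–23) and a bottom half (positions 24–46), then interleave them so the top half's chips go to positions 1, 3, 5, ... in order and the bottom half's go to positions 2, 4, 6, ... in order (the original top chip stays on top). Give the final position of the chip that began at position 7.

27

Track the chip from position 7 forward through each operation:
  after op 1 (in-shuffle): 7 → 14
  after op 2 (out-shuffle): 14 → 27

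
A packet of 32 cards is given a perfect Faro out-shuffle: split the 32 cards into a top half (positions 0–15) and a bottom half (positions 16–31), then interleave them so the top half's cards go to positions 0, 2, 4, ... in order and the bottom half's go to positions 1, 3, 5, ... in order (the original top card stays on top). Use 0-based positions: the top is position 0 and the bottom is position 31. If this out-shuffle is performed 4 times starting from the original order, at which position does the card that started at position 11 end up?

Track the card's position through each out-shuffle:
11 → 22 → 13 → 26 → 21

21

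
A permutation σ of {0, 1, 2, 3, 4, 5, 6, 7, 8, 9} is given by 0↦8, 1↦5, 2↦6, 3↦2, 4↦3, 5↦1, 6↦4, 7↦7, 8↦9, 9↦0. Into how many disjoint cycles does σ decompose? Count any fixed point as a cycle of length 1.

Cycle decomposition: (0 8 9) (1 5) (2 6 4 3) (7).
4 cycles.

4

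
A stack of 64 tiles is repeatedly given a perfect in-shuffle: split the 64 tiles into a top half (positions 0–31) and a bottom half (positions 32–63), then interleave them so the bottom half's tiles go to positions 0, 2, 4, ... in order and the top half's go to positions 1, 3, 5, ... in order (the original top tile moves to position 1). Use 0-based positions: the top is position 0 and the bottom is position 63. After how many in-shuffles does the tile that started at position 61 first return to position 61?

12

Follow position 61 under repeated in-shuffles:
61 → 58 → 52 → 40 → 16 → 33 → 2 → 5 → 11 → 23 → 47 → 30 → 61
It first returns after 12 in-shuffles.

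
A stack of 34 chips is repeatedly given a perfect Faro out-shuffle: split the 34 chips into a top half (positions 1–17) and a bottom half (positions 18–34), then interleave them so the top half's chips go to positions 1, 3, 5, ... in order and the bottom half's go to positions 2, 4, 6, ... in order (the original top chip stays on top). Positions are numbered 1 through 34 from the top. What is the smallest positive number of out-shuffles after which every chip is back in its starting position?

The out-shuffle permutes the 34 positions with cycle lengths [1, 1, 2, 10, 10, 10].
Every chip is home exactly when every cycle has completed a whole number of laps, i.e. after lcm(1, 2, 10) = 10 out-shuffles.

10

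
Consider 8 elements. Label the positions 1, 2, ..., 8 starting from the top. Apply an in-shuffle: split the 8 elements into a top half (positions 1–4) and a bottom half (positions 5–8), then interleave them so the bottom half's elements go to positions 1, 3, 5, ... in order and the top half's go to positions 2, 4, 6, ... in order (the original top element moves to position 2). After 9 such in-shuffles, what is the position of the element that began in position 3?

6

Track the element's position through each in-shuffle:
3 → 6 → 3 → 6 → 3 → 6 → 3 → 6 → 3 → 6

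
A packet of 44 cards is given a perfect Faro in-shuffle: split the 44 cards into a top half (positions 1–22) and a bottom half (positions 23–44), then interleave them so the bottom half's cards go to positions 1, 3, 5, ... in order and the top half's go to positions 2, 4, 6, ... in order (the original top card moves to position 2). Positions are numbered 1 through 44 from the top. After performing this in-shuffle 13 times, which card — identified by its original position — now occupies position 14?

7

Work backwards from position 14, undoing one in-shuffle at a time:
14 ← 7 ← 26 ← 13 ← 29 ← ... ← 7 (13 steps).
So the card now at position 14 started at position 7.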